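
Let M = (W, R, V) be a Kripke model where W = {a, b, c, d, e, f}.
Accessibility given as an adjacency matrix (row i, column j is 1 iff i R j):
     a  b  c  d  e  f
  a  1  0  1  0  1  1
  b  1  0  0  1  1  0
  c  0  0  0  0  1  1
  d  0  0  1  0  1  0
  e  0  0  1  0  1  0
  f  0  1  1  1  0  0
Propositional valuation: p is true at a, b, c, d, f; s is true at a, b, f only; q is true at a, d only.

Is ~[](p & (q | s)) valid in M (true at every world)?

Let φ = ~[](p & (q | s)). Evaluate φ at each world:
  a (successors {a, c, e, f}): φ is true.
  b (successors {a, d, e}): φ is true.
  c (successors {e, f}): φ is true.
  d (successors {c, e}): φ is true.
  e (successors {c, e}): φ is true.
  f (successors {b, c, d}): φ is true.
For instance, at a:
  At a: [](p & (q | s)) is false, so ~[](p & (q | s)) is true.
    At a: [](p & (q | s)) requires p & (q | s) at every successor {a, c, e, f}.
      p & (q | s) fails at c, so [](p & (q | s)) is false at a.

Yes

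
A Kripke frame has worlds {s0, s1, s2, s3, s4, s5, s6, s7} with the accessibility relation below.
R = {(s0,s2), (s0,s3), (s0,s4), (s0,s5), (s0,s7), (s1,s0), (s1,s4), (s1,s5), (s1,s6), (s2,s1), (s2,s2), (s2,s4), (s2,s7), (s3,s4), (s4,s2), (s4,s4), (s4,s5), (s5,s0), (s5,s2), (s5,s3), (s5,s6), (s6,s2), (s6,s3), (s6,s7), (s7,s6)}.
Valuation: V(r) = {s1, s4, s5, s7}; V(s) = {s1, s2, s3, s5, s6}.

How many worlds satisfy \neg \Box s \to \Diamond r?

7

Recall that \Box ψ holds at a world iff ψ holds at every accessible world, and \Diamond ψ holds iff ψ holds at some accessible world.
Let φ = \neg \Box s \to \Diamond r. Evaluate φ at each world:
  s0 (successors {s2, s3, s4, s5, s7}): φ is true.
  s1 (successors {s0, s4, s5, s6}): φ is true.
  s2 (successors {s1, s2, s4, s7}): φ is true.
  s3 (successors {s4}): φ is true.
  s4 (successors {s2, s4, s5}): φ is true.
  s5 (successors {s0, s2, s3, s6}): φ is false.
  s6 (successors {s2, s3, s7}): φ is true.
  s7 (successors {s6}): φ is true.
For instance, at s3:
  At s3: \neg \Box s is true, \Diamond r is true, so \neg \Box s \to \Diamond r is true.
    At s3: \Box s is false, so \neg \Box s is true.
      At s3: \Box s requires s at every successor {s4}.
        s fails at s4, so \Box s is false at s3.
    At s3: \Diamond r requires r at some successor in {s4}.
      r holds at s4, so \Diamond r is true at s3.
Satisfying worlds: {s0, s1, s2, s3, s4, s6, s7}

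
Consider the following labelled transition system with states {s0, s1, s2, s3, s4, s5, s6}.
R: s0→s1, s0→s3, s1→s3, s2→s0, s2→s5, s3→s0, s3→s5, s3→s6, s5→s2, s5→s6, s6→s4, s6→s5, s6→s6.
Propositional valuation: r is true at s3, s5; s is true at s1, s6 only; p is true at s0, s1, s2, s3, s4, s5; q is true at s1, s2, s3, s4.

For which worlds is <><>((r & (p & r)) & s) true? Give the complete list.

Recall that <>ψ holds at a world iff ψ holds at some accessible world.
Let φ = <><>((r & (p & r)) & s). Evaluate φ at each world:
  s0 (successors {s1, s3}): φ is false.
  s1 (successors {s3}): φ is false.
  s2 (successors {s0, s5}): φ is false.
  s3 (successors {s0, s5, s6}): φ is false.
  s4 (successors ∅): φ is false.
  s5 (successors {s2, s6}): φ is false.
  s6 (successors {s4, s5, s6}): φ is false.
For instance, at s6:
  At s6: <><>((r & (p & r)) & s) requires <>((r & (p & r)) & s) at some successor in {s4, s5, s6}.
    At s4: <>((r & (p & r)) & s) is false.
    At s5: <>((r & (p & r)) & s) is false.
    At s6: <>((r & (p & r)) & s) is false.
  So <><>((r & (p & r)) & s) is false at s6.
Satisfying worlds: none.

none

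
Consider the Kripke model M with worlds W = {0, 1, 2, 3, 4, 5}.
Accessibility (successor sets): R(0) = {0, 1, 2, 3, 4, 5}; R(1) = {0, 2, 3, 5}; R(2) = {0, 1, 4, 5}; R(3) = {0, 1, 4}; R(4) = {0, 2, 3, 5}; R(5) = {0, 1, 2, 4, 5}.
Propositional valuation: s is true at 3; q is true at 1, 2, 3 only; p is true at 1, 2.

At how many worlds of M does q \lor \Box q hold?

3

Let φ = q \lor \Box q. Evaluate φ at each world:
  0 (successors {0, 1, 2, 3, 4, 5}): φ is false.
  1 (successors {0, 2, 3, 5}): φ is true.
  2 (successors {0, 1, 4, 5}): φ is true.
  3 (successors {0, 1, 4}): φ is true.
  4 (successors {0, 2, 3, 5}): φ is false.
  5 (successors {0, 1, 2, 4, 5}): φ is false.
For instance, at 3:
  At 3: q is true, \Box q is false, so q \lor \Box q is true.
    At 3: \Box q requires q at every successor {0, 1, 4}.
      q fails at 0, so \Box q is false at 3.
Satisfying worlds: {1, 2, 3}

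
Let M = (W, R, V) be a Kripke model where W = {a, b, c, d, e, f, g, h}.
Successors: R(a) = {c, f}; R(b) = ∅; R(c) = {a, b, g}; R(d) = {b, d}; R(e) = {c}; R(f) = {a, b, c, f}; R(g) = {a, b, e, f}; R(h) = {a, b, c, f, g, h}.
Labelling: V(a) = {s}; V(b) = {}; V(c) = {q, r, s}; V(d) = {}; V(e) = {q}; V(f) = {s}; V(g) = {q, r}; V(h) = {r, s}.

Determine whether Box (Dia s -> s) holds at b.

At b: no accessible worlds, so Box (Dia s -> s) holds vacuously.

Yes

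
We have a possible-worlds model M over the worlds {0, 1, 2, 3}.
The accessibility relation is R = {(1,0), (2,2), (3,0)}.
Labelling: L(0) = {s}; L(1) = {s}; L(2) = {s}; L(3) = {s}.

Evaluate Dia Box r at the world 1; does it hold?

At 1: Dia Box r requires Box r at some successor in {0}.
  Box r holds at 0, so Dia Box r is true at 1.
    At 0: no accessible worlds, so Box r holds vacuously.

Yes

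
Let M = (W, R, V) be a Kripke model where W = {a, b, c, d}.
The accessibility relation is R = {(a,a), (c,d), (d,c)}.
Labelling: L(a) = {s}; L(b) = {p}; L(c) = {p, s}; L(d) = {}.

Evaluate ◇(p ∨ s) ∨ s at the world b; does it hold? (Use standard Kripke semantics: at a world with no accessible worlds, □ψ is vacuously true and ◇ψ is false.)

Recall that ◇ψ holds at a world iff ψ holds at some accessible world.
At b: ◇(p ∨ s) is false, s is false, so ◇(p ∨ s) ∨ s is false.
  At b: no accessible worlds, so ◇(p ∨ s) is false.

No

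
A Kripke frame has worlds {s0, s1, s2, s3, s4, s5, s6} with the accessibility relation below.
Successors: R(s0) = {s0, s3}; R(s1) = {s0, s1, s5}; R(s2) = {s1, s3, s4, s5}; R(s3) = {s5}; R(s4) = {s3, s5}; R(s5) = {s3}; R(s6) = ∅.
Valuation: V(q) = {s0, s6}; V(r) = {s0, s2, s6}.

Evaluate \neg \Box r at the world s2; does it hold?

At s2: \Box r is false, so \neg \Box r is true.
  At s2: \Box r requires r at every successor {s1, s3, s4, s5}.
    r fails at s1, so \Box r is false at s2.

Yes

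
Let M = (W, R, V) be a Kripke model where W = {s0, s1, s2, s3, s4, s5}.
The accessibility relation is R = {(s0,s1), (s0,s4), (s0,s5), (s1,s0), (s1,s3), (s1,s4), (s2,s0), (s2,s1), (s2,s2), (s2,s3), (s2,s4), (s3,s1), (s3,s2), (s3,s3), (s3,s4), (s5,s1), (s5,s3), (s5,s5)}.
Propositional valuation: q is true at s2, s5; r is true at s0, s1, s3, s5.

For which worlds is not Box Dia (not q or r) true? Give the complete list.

Let φ = not Box Dia (not q or r). Evaluate φ at each world:
  s0 (successors {s1, s4, s5}): φ is true.
  s1 (successors {s0, s3, s4}): φ is true.
  s2 (successors {s0, s1, s2, s3, s4}): φ is true.
  s3 (successors {s1, s2, s3, s4}): φ is true.
  s4 (successors ∅): φ is false.
  s5 (successors {s1, s3, s5}): φ is false.
For instance, at s2:
  At s2: Box Dia (not q or r) is false, so not Box Dia (not q or r) is true.
    At s2: Box Dia (not q or r) requires Dia (not q or r) at every successor {s0, s1, s2, s3, s4}.
      Dia (not q or r) fails at s4, so Box Dia (not q or r) is false at s2.
Satisfying worlds: {s0, s1, s2, s3}

s0, s1, s2, s3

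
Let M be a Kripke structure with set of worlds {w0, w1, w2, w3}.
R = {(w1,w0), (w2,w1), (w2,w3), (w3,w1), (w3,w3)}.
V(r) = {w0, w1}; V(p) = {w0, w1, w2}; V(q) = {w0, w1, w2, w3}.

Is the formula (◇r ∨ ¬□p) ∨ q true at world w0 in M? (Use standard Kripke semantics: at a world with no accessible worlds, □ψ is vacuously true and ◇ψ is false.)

Recall that □ψ holds at a world iff ψ holds at every accessible world, and ◇ψ holds iff ψ holds at some accessible world.
At w0: ◇r ∨ ¬□p is false, q is true, so (◇r ∨ ¬□p) ∨ q is true.
  At w0: ◇r is false, ¬□p is false, so ◇r ∨ ¬□p is false.
    At w0: no accessible worlds, so ◇r is false.
    At w0: □p is true, so ¬□p is false.
      At w0: no accessible worlds, so □p holds vacuously.

Yes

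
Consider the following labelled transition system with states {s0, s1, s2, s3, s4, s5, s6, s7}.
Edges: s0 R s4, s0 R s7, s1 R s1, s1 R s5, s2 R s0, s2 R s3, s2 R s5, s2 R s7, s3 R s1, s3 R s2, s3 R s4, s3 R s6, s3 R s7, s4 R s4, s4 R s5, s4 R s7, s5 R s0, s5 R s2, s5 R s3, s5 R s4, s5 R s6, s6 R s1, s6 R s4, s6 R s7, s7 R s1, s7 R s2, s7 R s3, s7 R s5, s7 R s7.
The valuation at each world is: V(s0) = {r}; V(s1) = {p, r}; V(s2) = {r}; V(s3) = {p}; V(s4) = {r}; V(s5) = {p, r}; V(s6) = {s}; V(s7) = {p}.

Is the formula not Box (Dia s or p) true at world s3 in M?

Yes

At s3: Box (Dia s or p) is false, so not Box (Dia s or p) is true.
  At s3: Box (Dia s or p) requires Dia s or p at every successor {s1, s2, s4, s6, s7}.
    Dia s or p fails at s2, so Box (Dia s or p) is false at s3.
      At s2: Dia s is false, p is false, so Dia s or p is false.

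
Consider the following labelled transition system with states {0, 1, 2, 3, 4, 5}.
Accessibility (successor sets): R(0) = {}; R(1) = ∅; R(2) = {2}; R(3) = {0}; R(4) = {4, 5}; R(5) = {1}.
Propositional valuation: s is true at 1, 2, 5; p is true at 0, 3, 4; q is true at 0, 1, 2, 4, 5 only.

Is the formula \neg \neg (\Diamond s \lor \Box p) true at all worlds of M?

Yes

Let φ = \neg \neg (\Diamond s \lor \Box p). Evaluate φ at each world:
  0 (successors ∅): φ is true.
  1 (successors ∅): φ is true.
  2 (successors {2}): φ is true.
  3 (successors {0}): φ is true.
  4 (successors {4, 5}): φ is true.
  5 (successors {1}): φ is true.
For instance, at 3:
  At 3: \neg (\Diamond s \lor \Box p) is false, so \neg \neg (\Diamond s \lor \Box p) is true.
    At 3: \Diamond s \lor \Box p is true, so \neg (\Diamond s \lor \Box p) is false.
      At 3: \Diamond s is false, \Box p is true, so \Diamond s \lor \Box p is true.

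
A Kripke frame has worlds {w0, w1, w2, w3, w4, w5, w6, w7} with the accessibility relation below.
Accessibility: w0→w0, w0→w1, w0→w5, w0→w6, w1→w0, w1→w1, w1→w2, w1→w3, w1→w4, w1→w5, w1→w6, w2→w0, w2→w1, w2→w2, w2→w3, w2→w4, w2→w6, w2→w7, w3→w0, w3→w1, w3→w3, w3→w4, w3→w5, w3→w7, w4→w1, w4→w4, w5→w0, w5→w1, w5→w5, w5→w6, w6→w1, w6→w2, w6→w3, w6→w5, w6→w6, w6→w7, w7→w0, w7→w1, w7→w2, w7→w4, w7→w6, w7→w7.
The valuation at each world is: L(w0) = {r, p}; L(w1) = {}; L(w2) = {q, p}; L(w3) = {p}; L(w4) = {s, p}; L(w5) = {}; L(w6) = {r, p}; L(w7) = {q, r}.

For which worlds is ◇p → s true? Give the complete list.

w4

Let φ = ◇p → s. Evaluate φ at each world:
  w0 (successors {w0, w1, w5, w6}): φ is false.
  w1 (successors {w0, w1, w2, w3, w4, w5, w6}): φ is false.
  w2 (successors {w0, w1, w2, w3, w4, w6, w7}): φ is false.
  w3 (successors {w0, w1, w3, w4, w5, w7}): φ is false.
  w4 (successors {w1, w4}): φ is true.
  w5 (successors {w0, w1, w5, w6}): φ is false.
  w6 (successors {w1, w2, w3, w5, w6, w7}): φ is false.
  w7 (successors {w0, w1, w2, w4, w6, w7}): φ is false.
For instance, at w7:
  At w7: ◇p is true, s is false, so ◇p → s is false.
    At w7: ◇p requires p at some successor in {w0, w1, w2, w4, w6, w7}.
      p holds at w0, so ◇p is true at w7.
Satisfying worlds: {w4}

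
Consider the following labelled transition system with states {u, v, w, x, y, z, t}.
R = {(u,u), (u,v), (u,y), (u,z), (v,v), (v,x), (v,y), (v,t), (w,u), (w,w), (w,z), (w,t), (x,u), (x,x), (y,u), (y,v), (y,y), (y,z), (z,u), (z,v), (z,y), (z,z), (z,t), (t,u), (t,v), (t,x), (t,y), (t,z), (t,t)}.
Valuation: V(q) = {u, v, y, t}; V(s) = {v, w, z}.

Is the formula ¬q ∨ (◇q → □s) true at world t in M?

No

At t: ¬q is false, ◇q → □s is false, so ¬q ∨ (◇q → □s) is false.
  At t: ◇q is true, □s is false, so ◇q → □s is false.
    At t: ◇q requires q at some successor in {u, v, x, y, z, t}.
      q holds at u, so ◇q is true at t.
    At t: □s requires s at every successor {u, v, x, y, z, t}.
      s fails at u, so □s is false at t.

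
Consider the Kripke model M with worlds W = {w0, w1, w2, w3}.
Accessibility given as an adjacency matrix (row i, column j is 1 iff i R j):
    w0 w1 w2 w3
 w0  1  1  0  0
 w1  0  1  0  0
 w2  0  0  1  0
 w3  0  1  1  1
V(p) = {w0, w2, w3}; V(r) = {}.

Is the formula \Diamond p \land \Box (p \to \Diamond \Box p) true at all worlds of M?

No

Let φ = \Diamond p \land \Box (p \to \Diamond \Box p). Evaluate φ at each world:
  w0 (successors {w0, w1}): φ is false.
  w1 (successors {w1}): φ is false.
  w2 (successors {w2}): φ is true.
  w3 (successors {w1, w2, w3}): φ is true.
Detail at w0 (counterexample):
  At w0: \Diamond p is true, \Box (p \to \Diamond \Box p) is false, so \Diamond p \land \Box (p \to \Diamond \Box p) is false.
    At w0: \Diamond p requires p at some successor in {w0, w1}.
      p holds at w0, so \Diamond p is true at w0.
    At w0: \Box (p \to \Diamond \Box p) requires p \to \Diamond \Box p at every successor {w0, w1}.
      p \to \Diamond \Box p fails at w0, so \Box (p \to \Diamond \Box p) is false at w0.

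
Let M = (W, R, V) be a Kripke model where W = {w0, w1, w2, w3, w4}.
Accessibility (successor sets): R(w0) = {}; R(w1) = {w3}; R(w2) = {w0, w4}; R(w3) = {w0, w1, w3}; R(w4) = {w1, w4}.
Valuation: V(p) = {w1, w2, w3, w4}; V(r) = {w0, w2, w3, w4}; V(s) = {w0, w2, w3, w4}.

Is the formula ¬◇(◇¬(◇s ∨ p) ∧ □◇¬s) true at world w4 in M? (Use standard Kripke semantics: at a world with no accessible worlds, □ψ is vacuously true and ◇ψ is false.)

Yes

At w4: ◇(◇¬(◇s ∨ p) ∧ □◇¬s) is false, so ¬◇(◇¬(◇s ∨ p) ∧ □◇¬s) is true.
  At w4: ◇(◇¬(◇s ∨ p) ∧ □◇¬s) requires ◇¬(◇s ∨ p) ∧ □◇¬s at some successor in {w1, w4}.
    At w1: ◇¬(◇s ∨ p) ∧ □◇¬s is false.
    At w4: ◇¬(◇s ∨ p) ∧ □◇¬s is false.
  So ◇(◇¬(◇s ∨ p) ∧ □◇¬s) is false at w4.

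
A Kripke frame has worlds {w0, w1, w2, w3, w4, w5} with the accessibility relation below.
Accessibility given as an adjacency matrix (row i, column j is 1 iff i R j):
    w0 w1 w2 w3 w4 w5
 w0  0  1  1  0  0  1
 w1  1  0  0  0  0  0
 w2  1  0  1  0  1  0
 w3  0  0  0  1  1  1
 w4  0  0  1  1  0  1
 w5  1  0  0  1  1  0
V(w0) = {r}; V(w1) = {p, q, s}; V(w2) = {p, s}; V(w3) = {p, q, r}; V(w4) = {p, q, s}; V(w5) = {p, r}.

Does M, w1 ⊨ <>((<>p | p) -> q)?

No

Recall that <>ψ holds at a world iff ψ holds at some accessible world.
At w1: <>((<>p | p) -> q) requires (<>p | p) -> q at some successor in {w0}.
  At w0: (<>p | p) -> q is false.
So <>((<>p | p) -> q) is false at w1.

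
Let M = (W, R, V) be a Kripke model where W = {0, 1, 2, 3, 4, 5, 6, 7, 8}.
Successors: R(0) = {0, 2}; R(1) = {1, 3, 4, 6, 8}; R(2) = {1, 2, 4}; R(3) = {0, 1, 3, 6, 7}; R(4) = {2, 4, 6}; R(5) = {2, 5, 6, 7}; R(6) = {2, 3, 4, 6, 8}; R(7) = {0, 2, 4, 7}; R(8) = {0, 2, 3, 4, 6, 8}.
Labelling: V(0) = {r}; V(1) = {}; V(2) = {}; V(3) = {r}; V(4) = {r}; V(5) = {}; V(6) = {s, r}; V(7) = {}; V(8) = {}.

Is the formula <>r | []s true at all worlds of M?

Let φ = <>r | []s. Evaluate φ at each world:
  0 (successors {0, 2}): φ is true.
  1 (successors {1, 3, 4, 6, 8}): φ is true.
  2 (successors {1, 2, 4}): φ is true.
  3 (successors {0, 1, 3, 6, 7}): φ is true.
  4 (successors {2, 4, 6}): φ is true.
  5 (successors {2, 5, 6, 7}): φ is true.
  6 (successors {2, 3, 4, 6, 8}): φ is true.
  7 (successors {0, 2, 4, 7}): φ is true.
  8 (successors {0, 2, 3, 4, 6, 8}): φ is true.
For instance, at 6:
  At 6: <>r is true, []s is false, so <>r | []s is true.
    At 6: <>r requires r at some successor in {2, 3, 4, 6, 8}.
      r holds at 3, so <>r is true at 6.
    At 6: []s requires s at every successor {2, 3, 4, 6, 8}.
      s fails at 2, so []s is false at 6.

Yes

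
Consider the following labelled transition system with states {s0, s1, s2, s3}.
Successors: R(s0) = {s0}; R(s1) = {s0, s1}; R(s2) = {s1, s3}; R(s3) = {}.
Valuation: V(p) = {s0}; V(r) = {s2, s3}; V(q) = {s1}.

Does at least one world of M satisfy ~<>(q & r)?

Recall that <>ψ holds at a world iff ψ holds at some accessible world.
Let φ = ~<>(q & r). Evaluate φ at each world:
  s0 (successors {s0}): φ is true.
  s1 (successors {s0, s1}): φ is true.
  s2 (successors {s1, s3}): φ is true.
  s3 (successors ∅): φ is true.
Detail at s0 (witness):
  At s0: <>(q & r) is false, so ~<>(q & r) is true.
    At s0: <>(q & r) requires q & r at some successor in {s0}.
      At s0: q & r is false.
    So <>(q & r) is false at s0.

Yes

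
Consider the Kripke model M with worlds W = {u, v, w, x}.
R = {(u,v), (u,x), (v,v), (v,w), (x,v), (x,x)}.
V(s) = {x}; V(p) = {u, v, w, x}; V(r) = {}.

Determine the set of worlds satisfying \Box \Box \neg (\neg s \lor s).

Let φ = \Box \Box \neg (\neg s \lor s). Evaluate φ at each world:
  u (successors {v, x}): φ is false.
  v (successors {v, w}): φ is false.
  w (successors ∅): φ is true.
  x (successors {v, x}): φ is false.
For instance, at v:
  At v: \Box \Box \neg (\neg s \lor s) requires \Box \neg (\neg s \lor s) at every successor {v, w}.
    \Box \neg (\neg s \lor s) fails at v, so \Box \Box \neg (\neg s \lor s) is false at v.
      At v: \Box \neg (\neg s \lor s) requires \neg (\neg s \lor s) at every successor {v, w}.
        \neg (\neg s \lor s) fails at v, so \Box \neg (\neg s \lor s) is false at v.
Satisfying worlds: {w}

w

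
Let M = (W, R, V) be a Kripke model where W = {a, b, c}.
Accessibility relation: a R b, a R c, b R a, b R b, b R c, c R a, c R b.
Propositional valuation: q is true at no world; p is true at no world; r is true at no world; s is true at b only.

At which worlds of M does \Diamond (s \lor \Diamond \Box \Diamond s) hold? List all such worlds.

Let φ = \Diamond (s \lor \Diamond \Box \Diamond s). Evaluate φ at each world:
  a (successors {b, c}): φ is true.
  b (successors {a, b, c}): φ is true.
  c (successors {a, b}): φ is true.
For instance, at c:
  At c: \Diamond (s \lor \Diamond \Box \Diamond s) requires s \lor \Diamond \Box \Diamond s at some successor in {a, b}.
    s \lor \Diamond \Box \Diamond s holds at a, so \Diamond (s \lor \Diamond \Box \Diamond s) is true at c.
      At a: s is false, \Diamond \Box \Diamond s is true, so s \lor \Diamond \Box \Diamond s is true.
Satisfying worlds: {a, b, c}

a, b, c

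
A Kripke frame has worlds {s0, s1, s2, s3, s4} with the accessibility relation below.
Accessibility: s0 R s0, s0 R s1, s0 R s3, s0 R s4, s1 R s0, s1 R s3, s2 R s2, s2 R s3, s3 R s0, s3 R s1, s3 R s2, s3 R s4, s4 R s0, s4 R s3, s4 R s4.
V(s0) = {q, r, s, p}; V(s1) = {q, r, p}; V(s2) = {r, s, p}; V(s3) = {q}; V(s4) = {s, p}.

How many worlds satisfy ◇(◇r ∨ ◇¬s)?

5

Recall that ◇ψ holds at a world iff ψ holds at some accessible world.
Let φ = ◇(◇r ∨ ◇¬s). Evaluate φ at each world:
  s0 (successors {s0, s1, s3, s4}): φ is true.
  s1 (successors {s0, s3}): φ is true.
  s2 (successors {s2, s3}): φ is true.
  s3 (successors {s0, s1, s2, s4}): φ is true.
  s4 (successors {s0, s3, s4}): φ is true.
For instance, at s1:
  At s1: ◇(◇r ∨ ◇¬s) requires ◇r ∨ ◇¬s at some successor in {s0, s3}.
    ◇r ∨ ◇¬s holds at s0, so ◇(◇r ∨ ◇¬s) is true at s1.
      At s0: ◇r is true, ◇¬s is true, so ◇r ∨ ◇¬s is true.
Satisfying worlds: {s0, s1, s2, s3, s4}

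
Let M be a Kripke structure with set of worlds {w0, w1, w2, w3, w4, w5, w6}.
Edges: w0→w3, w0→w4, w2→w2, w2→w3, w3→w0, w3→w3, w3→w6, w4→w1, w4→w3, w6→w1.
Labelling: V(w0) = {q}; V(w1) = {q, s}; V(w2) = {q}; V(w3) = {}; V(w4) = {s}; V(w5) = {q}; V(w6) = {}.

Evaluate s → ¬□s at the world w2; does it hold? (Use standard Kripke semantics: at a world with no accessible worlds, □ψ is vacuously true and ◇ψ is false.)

Yes

At w2: s is false, ¬□s is true, so s → ¬□s is true.
  At w2: □s is false, so ¬□s is true.
    At w2: □s requires s at every successor {w2, w3}.
      s fails at w2, so □s is false at w2.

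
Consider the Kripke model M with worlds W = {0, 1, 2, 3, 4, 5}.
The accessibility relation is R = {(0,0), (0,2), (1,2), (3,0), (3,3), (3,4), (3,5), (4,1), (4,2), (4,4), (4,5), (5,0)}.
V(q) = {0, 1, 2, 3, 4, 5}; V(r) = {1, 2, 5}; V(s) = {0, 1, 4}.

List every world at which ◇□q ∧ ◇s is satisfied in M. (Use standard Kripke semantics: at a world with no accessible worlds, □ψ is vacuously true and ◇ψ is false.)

0, 3, 4, 5

Let φ = ◇□q ∧ ◇s. Evaluate φ at each world:
  0 (successors {0, 2}): φ is true.
  1 (successors {2}): φ is false.
  2 (successors ∅): φ is false.
  3 (successors {0, 3, 4, 5}): φ is true.
  4 (successors {1, 2, 4, 5}): φ is true.
  5 (successors {0}): φ is true.
For instance, at 1:
  At 1: ◇□q is true, ◇s is false, so ◇□q ∧ ◇s is false.
    At 1: ◇□q requires □q at some successor in {2}.
      □q holds at 2, so ◇□q is true at 1.
    At 1: ◇s requires s at some successor in {2}.
      At 2: s is false.
    So ◇s is false at 1.
Satisfying worlds: {0, 3, 4, 5}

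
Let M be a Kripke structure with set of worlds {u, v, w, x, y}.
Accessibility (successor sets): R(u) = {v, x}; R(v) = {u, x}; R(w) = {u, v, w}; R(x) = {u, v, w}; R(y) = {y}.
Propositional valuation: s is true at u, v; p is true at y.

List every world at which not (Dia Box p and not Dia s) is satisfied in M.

Recall that Box ψ holds at a world iff ψ holds at every accessible world, and Dia ψ holds iff ψ holds at some accessible world.
Let φ = not (Dia Box p and not Dia s). Evaluate φ at each world:
  u (successors {v, x}): φ is true.
  v (successors {u, x}): φ is true.
  w (successors {u, v, w}): φ is true.
  x (successors {u, v, w}): φ is true.
  y (successors {y}): φ is false.
For instance, at y:
  At y: Dia Box p and not Dia s is true, so not (Dia Box p and not Dia s) is false.
    At y: Dia Box p is true, not Dia s is true, so Dia Box p and not Dia s is true.
      At y: Dia Box p requires Box p at some successor in {y}.
        Box p holds at y, so Dia Box p is true at y.
      At y: Dia s is false, so not Dia s is true.
Satisfying worlds: {u, v, w, x}

u, v, w, x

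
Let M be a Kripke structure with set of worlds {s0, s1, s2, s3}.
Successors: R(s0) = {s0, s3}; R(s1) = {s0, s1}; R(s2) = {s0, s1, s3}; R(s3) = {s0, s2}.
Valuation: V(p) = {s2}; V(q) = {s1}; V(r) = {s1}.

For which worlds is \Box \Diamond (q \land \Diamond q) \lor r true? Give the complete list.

s1

Let φ = \Box \Diamond (q \land \Diamond q) \lor r. Evaluate φ at each world:
  s0 (successors {s0, s3}): φ is false.
  s1 (successors {s0, s1}): φ is true.
  s2 (successors {s0, s1, s3}): φ is false.
  s3 (successors {s0, s2}): φ is false.
For instance, at s3:
  At s3: \Box \Diamond (q \land \Diamond q) is false, r is false, so \Box \Diamond (q \land \Diamond q) \lor r is false.
    At s3: \Box \Diamond (q \land \Diamond q) requires \Diamond (q \land \Diamond q) at every successor {s0, s2}.
      \Diamond (q \land \Diamond q) fails at s0, so \Box \Diamond (q \land \Diamond q) is false at s3.
Satisfying worlds: {s1}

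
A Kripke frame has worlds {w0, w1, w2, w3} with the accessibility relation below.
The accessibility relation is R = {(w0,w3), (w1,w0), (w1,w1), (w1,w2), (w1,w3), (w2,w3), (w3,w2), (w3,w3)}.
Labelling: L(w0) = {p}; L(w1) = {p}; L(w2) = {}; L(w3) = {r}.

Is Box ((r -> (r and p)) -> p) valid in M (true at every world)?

No

Let φ = Box ((r -> (r and p)) -> p). Evaluate φ at each world:
  w0 (successors {w3}): φ is true.
  w1 (successors {w0, w1, w2, w3}): φ is false.
  w2 (successors {w3}): φ is true.
  w3 (successors {w2, w3}): φ is false.
Detail at w1 (counterexample):
  At w1: Box ((r -> (r and p)) -> p) requires (r -> (r and p)) -> p at every successor {w0, w1, w2, w3}.
    (r -> (r and p)) -> p fails at w2, so Box ((r -> (r and p)) -> p) is false at w1.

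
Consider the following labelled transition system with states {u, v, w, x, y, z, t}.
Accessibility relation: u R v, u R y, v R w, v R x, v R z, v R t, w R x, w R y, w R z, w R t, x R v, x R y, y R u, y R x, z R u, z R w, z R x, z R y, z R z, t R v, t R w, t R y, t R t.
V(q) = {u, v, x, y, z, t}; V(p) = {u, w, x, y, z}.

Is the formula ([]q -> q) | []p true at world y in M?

At y: []q -> q is true, []p is true, so ([]q -> q) | []p is true.
  At y: []q is true, q is true, so []q -> q is true.
    At y: []q requires q at every successor {u, x}.
      At u: q is true.
      At x: q is true.
    So []q is true at y.
  At y: []p requires p at every successor {u, x}.
    At u: p is true.
    At x: p is true.
  So []p is true at y.

Yes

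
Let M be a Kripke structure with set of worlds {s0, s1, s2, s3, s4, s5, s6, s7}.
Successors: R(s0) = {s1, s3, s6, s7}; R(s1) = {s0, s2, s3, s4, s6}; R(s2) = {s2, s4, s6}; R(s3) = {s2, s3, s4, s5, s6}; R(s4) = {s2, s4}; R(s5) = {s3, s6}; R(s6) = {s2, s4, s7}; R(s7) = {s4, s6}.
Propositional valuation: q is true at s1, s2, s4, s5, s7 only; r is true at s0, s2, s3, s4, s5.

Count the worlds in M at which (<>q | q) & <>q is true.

7

Let φ = (<>q | q) & <>q. Evaluate φ at each world:
  s0 (successors {s1, s3, s6, s7}): φ is true.
  s1 (successors {s0, s2, s3, s4, s6}): φ is true.
  s2 (successors {s2, s4, s6}): φ is true.
  s3 (successors {s2, s3, s4, s5, s6}): φ is true.
  s4 (successors {s2, s4}): φ is true.
  s5 (successors {s3, s6}): φ is false.
  s6 (successors {s2, s4, s7}): φ is true.
  s7 (successors {s4, s6}): φ is true.
For instance, at s0:
  At s0: <>q | q is true, <>q is true, so (<>q | q) & <>q is true.
    At s0: <>q is true, q is false, so <>q | q is true.
      At s0: <>q requires q at some successor in {s1, s3, s6, s7}.
        q holds at s1, so <>q is true at s0.
    At s0: <>q requires q at some successor in {s1, s3, s6, s7}.
      q holds at s1, so <>q is true at s0.
Satisfying worlds: {s0, s1, s2, s3, s4, s6, s7}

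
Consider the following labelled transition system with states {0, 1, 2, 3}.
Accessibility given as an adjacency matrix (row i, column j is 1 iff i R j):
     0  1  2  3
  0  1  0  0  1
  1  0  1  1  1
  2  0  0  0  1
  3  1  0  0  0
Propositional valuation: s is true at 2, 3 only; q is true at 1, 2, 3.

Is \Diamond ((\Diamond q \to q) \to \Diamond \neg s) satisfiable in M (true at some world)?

Yes

Let φ = \Diamond ((\Diamond q \to q) \to \Diamond \neg s). Evaluate φ at each world:
  0 (successors {0, 3}): φ is true.
  1 (successors {1, 2, 3}): φ is true.
  2 (successors {3}): φ is true.
  3 (successors {0}): φ is true.
Detail at 0 (witness):
  At 0: \Diamond ((\Diamond q \to q) \to \Diamond \neg s) requires (\Diamond q \to q) \to \Diamond \neg s at some successor in {0, 3}.
    (\Diamond q \to q) \to \Diamond \neg s holds at 0, so \Diamond ((\Diamond q \to q) \to \Diamond \neg s) is true at 0.
      At 0: \Diamond q \to q is false, \Diamond \neg s is true, so (\Diamond q \to q) \to \Diamond \neg s is true.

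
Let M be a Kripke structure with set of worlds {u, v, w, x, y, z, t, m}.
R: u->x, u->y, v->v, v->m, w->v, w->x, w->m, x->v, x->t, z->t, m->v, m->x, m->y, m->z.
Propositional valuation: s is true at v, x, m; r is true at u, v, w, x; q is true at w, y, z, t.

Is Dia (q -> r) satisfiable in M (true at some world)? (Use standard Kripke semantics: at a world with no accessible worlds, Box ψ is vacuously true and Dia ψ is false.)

Let φ = Dia (q -> r). Evaluate φ at each world:
  u (successors {x, y}): φ is true.
  v (successors {v, m}): φ is true.
  w (successors {v, x, m}): φ is true.
  x (successors {v, t}): φ is true.
  y (successors ∅): φ is false.
  z (successors {t}): φ is false.
  t (successors ∅): φ is false.
  m (successors {v, x, y, z}): φ is true.
Detail at u (witness):
  At u: Dia (q -> r) requires q -> r at some successor in {x, y}.
    q -> r holds at x, so Dia (q -> r) is true at u.

Yes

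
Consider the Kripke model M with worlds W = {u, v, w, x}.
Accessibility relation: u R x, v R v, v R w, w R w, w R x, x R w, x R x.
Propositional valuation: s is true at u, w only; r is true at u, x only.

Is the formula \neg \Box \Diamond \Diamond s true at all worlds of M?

No

Let φ = \neg \Box \Diamond \Diamond s. Evaluate φ at each world:
  u (successors {x}): φ is false.
  v (successors {v, w}): φ is false.
  w (successors {w, x}): φ is false.
  x (successors {w, x}): φ is false.
Detail at u (counterexample):
  At u: \Box \Diamond \Diamond s is true, so \neg \Box \Diamond \Diamond s is false.
    At u: \Box \Diamond \Diamond s requires \Diamond \Diamond s at every successor {x}.
      At x: \Diamond \Diamond s is true.
    So \Box \Diamond \Diamond s is true at u.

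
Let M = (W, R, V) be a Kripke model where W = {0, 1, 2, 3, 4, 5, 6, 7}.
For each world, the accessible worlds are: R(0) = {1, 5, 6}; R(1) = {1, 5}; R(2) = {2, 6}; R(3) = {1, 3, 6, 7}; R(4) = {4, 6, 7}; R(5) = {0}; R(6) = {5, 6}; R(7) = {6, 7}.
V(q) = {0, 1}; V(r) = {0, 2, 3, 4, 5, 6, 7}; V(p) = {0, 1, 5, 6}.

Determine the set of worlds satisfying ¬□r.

Let φ = ¬□r. Evaluate φ at each world:
  0 (successors {1, 5, 6}): φ is true.
  1 (successors {1, 5}): φ is true.
  2 (successors {2, 6}): φ is false.
  3 (successors {1, 3, 6, 7}): φ is true.
  4 (successors {4, 6, 7}): φ is false.
  5 (successors {0}): φ is false.
  6 (successors {5, 6}): φ is false.
  7 (successors {6, 7}): φ is false.
For instance, at 1:
  At 1: □r is false, so ¬□r is true.
    At 1: □r requires r at every successor {1, 5}.
      r fails at 1, so □r is false at 1.
Satisfying worlds: {0, 1, 3}

0, 1, 3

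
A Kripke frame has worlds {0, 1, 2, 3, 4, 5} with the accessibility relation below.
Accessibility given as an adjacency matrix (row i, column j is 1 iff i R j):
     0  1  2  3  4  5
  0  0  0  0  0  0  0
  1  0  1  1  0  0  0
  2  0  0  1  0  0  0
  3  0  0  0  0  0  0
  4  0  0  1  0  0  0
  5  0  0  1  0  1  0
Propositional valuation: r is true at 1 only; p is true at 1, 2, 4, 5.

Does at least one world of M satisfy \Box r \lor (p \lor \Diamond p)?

Yes

Recall that \Box ψ holds at a world iff ψ holds at every accessible world, and \Diamond ψ holds iff ψ holds at some accessible world.
Let φ = \Box r \lor (p \lor \Diamond p). Evaluate φ at each world:
  0 (successors ∅): φ is true.
  1 (successors {1, 2}): φ is true.
  2 (successors {2}): φ is true.
  3 (successors ∅): φ is true.
  4 (successors {2}): φ is true.
  5 (successors {2, 4}): φ is true.
Detail at 0 (witness):
  At 0: \Box r is true, p \lor \Diamond p is false, so \Box r \lor (p \lor \Diamond p) is true.
    At 0: no accessible worlds, so \Box r holds vacuously.
    At 0: p is false, \Diamond p is false, so p \lor \Diamond p is false.
      At 0: no accessible worlds, so \Diamond p is false.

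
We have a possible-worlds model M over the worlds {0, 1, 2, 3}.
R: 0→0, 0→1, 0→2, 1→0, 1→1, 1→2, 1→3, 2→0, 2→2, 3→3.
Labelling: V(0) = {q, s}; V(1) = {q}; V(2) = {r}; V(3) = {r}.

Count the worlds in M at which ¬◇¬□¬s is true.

Let φ = ¬◇¬□¬s. Evaluate φ at each world:
  0 (successors {0, 1, 2}): φ is false.
  1 (successors {0, 1, 2, 3}): φ is false.
  2 (successors {0, 2}): φ is false.
  3 (successors {3}): φ is true.
For instance, at 2:
  At 2: ◇¬□¬s is true, so ¬◇¬□¬s is false.
    At 2: ◇¬□¬s requires ¬□¬s at some successor in {0, 2}.
      ¬□¬s holds at 0, so ◇¬□¬s is true at 2.
Satisfying worlds: {3}

1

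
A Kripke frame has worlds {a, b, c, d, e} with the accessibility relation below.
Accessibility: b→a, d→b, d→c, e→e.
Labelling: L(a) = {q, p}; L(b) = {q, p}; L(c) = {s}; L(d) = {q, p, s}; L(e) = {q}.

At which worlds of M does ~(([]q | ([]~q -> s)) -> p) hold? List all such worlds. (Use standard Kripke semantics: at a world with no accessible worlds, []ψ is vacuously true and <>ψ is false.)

c, e

Let φ = ~(([]q | ([]~q -> s)) -> p). Evaluate φ at each world:
  a (successors ∅): φ is false.
  b (successors {a}): φ is false.
  c (successors ∅): φ is true.
  d (successors {b, c}): φ is false.
  e (successors {e}): φ is true.
For instance, at b:
  At b: ([]q | ([]~q -> s)) -> p is true, so ~(([]q | ([]~q -> s)) -> p) is false.
    At b: []q | ([]~q -> s) is true, p is true, so ([]q | ([]~q -> s)) -> p is true.
      At b: []q is true, []~q -> s is true, so []q | ([]~q -> s) is true.
Satisfying worlds: {c, e}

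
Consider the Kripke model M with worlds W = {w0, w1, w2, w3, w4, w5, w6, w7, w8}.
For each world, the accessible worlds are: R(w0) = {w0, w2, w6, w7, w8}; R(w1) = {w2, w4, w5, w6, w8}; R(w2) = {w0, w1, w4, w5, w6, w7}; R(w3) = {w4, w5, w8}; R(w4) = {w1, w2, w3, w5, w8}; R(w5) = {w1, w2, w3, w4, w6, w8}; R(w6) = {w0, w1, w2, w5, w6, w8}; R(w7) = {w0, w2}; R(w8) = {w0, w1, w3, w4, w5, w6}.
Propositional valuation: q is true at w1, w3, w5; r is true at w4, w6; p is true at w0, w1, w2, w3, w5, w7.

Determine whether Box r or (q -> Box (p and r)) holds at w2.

Yes

At w2: Box r is false, q -> Box (p and r) is true, so Box r or (q -> Box (p and r)) is true.
  At w2: Box r requires r at every successor {w0, w1, w4, w5, w6, w7}.
    r fails at w0, so Box r is false at w2.
  At w2: q is false, Box (p and r) is false, so q -> Box (p and r) is true.
    At w2: Box (p and r) requires p and r at every successor {w0, w1, w4, w5, w6, w7}.
      p and r fails at w0, so Box (p and r) is false at w2.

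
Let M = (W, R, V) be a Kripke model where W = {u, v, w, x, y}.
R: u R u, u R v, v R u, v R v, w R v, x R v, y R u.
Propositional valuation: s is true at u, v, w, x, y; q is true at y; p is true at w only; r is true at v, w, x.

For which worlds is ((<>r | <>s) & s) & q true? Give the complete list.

y

Let φ = ((<>r | <>s) & s) & q. Evaluate φ at each world:
  u (successors {u, v}): φ is false.
  v (successors {u, v}): φ is false.
  w (successors {v}): φ is false.
  x (successors {v}): φ is false.
  y (successors {u}): φ is true.
For instance, at v:
  At v: (<>r | <>s) & s is true, q is false, so ((<>r | <>s) & s) & q is false.
    At v: <>r | <>s is true, s is true, so (<>r | <>s) & s is true.
      At v: <>r is true, <>s is true, so <>r | <>s is true.
Satisfying worlds: {y}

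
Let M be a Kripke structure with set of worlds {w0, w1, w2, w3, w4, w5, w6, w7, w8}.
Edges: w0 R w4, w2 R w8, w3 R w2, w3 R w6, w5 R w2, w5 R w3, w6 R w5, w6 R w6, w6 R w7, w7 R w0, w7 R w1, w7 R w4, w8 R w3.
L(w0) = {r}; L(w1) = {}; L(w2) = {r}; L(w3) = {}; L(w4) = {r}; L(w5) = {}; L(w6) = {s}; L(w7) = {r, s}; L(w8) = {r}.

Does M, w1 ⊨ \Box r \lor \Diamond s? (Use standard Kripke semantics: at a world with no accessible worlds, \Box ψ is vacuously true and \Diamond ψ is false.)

Yes

At w1: \Box r is true, \Diamond s is false, so \Box r \lor \Diamond s is true.
  At w1: no accessible worlds, so \Box r holds vacuously.
  At w1: no accessible worlds, so \Diamond s is false.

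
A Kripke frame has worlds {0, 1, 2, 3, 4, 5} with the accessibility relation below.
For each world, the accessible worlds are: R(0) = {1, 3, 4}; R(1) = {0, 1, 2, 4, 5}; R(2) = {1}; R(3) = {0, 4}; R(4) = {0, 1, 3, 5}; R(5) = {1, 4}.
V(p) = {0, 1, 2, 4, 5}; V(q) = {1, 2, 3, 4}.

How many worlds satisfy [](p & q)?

Let φ = [](p & q). Evaluate φ at each world:
  0 (successors {1, 3, 4}): φ is false.
  1 (successors {0, 1, 2, 4, 5}): φ is false.
  2 (successors {1}): φ is true.
  3 (successors {0, 4}): φ is false.
  4 (successors {0, 1, 3, 5}): φ is false.
  5 (successors {1, 4}): φ is true.
For instance, at 0:
  At 0: [](p & q) requires p & q at every successor {1, 3, 4}.
    p & q fails at 3, so [](p & q) is false at 0.
Satisfying worlds: {2, 5}

2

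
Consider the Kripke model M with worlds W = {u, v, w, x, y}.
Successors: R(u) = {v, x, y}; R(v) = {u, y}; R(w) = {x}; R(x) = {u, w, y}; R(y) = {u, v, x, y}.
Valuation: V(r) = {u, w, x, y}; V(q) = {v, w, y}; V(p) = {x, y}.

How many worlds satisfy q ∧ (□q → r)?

3

Recall that □ψ holds at a world iff ψ holds at every accessible world, and ◇ψ holds iff ψ holds at some accessible world.
Let φ = q ∧ (□q → r). Evaluate φ at each world:
  u (successors {v, x, y}): φ is false.
  v (successors {u, y}): φ is true.
  w (successors {x}): φ is true.
  x (successors {u, w, y}): φ is false.
  y (successors {u, v, x, y}): φ is true.
For instance, at w:
  At w: q is true, □q → r is true, so q ∧ (□q → r) is true.
    At w: □q is false, r is true, so □q → r is true.
      At w: □q requires q at every successor {x}.
        q fails at x, so □q is false at w.
Satisfying worlds: {v, w, y}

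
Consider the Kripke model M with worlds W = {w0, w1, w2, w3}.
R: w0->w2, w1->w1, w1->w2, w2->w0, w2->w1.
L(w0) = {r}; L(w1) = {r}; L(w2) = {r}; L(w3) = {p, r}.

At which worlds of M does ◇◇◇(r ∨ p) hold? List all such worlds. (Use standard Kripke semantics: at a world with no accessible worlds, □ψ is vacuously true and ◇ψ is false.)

w0, w1, w2

Recall that ◇ψ holds at a world iff ψ holds at some accessible world.
Let φ = ◇◇◇(r ∨ p). Evaluate φ at each world:
  w0 (successors {w2}): φ is true.
  w1 (successors {w1, w2}): φ is true.
  w2 (successors {w0, w1}): φ is true.
  w3 (successors ∅): φ is false.
For instance, at w0:
  At w0: ◇◇◇(r ∨ p) requires ◇◇(r ∨ p) at some successor in {w2}.
    ◇◇(r ∨ p) holds at w2, so ◇◇◇(r ∨ p) is true at w0.
      At w2: ◇◇(r ∨ p) requires ◇(r ∨ p) at some successor in {w0, w1}.
        ◇(r ∨ p) holds at w0, so ◇◇(r ∨ p) is true at w2.
Satisfying worlds: {w0, w1, w2}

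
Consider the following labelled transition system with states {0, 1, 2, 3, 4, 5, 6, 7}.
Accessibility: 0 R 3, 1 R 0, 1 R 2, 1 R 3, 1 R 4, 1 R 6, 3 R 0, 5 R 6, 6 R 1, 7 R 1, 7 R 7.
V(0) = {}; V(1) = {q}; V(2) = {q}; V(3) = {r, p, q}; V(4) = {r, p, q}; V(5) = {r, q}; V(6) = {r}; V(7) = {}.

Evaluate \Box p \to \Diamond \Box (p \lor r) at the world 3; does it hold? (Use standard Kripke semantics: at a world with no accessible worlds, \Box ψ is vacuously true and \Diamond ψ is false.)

Recall that \Box ψ holds at a world iff ψ holds at every accessible world, and \Diamond ψ holds iff ψ holds at some accessible world.
At 3: \Box p is false, \Diamond \Box (p \lor r) is true, so \Box p \to \Diamond \Box (p \lor r) is true.
  At 3: \Box p requires p at every successor {0}.
    p fails at 0, so \Box p is false at 3.
  At 3: \Diamond \Box (p \lor r) requires \Box (p \lor r) at some successor in {0}.
    \Box (p \lor r) holds at 0, so \Diamond \Box (p \lor r) is true at 3.
      At 0: \Box (p \lor r) requires p \lor r at every successor {3}.
        At 3: p \lor r is true.
      So \Box (p \lor r) is true at 0.

Yes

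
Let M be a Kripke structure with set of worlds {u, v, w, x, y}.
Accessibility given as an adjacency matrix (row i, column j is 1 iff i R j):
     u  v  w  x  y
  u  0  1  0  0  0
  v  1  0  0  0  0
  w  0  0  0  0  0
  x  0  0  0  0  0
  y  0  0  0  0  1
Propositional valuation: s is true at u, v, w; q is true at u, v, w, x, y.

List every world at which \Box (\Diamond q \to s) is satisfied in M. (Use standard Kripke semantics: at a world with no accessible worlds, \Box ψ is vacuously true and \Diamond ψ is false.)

u, v, w, x

Let φ = \Box (\Diamond q \to s). Evaluate φ at each world:
  u (successors {v}): φ is true.
  v (successors {u}): φ is true.
  w (successors ∅): φ is true.
  x (successors ∅): φ is true.
  y (successors {y}): φ is false.
For instance, at v:
  At v: \Box (\Diamond q \to s) requires \Diamond q \to s at every successor {u}.
      At u: \Diamond q is true, s is true, so \Diamond q \to s is true.
  So \Box (\Diamond q \to s) is true at v.
Satisfying worlds: {u, v, w, x}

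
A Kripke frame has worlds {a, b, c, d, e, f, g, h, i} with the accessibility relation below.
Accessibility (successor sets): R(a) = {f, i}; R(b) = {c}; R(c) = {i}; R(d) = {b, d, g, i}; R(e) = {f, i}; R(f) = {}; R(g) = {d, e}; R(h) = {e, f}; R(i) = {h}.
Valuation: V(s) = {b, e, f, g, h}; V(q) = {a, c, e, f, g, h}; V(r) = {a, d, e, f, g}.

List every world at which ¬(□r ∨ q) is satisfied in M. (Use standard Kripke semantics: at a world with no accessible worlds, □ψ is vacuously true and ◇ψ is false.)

Let φ = ¬(□r ∨ q). Evaluate φ at each world:
  a (successors {f, i}): φ is false.
  b (successors {c}): φ is true.
  c (successors {i}): φ is false.
  d (successors {b, d, g, i}): φ is true.
  e (successors {f, i}): φ is false.
  f (successors ∅): φ is false.
  g (successors {d, e}): φ is false.
  h (successors {e, f}): φ is false.
  i (successors {h}): φ is true.
For instance, at h:
  At h: □r ∨ q is true, so ¬(□r ∨ q) is false.
    At h: □r is true, q is true, so □r ∨ q is true.
      At h: □r requires r at every successor {e, f}.
        At e: r is true.
        At f: r is true.
      So □r is true at h.
Satisfying worlds: {b, d, i}

b, d, i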